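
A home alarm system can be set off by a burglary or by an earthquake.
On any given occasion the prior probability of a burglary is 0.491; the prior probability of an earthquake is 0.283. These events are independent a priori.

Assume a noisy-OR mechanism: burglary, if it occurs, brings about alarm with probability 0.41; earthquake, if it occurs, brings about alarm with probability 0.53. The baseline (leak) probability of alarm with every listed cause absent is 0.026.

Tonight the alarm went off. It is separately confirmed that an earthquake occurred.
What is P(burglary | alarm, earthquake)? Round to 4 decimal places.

P(burglary | alarm, earthquake) ≈ 0.5649

Under noisy-OR, P(alarm | causes) = 1 − (1−0.026)·∏(1−qᵢ) over the active causes.
P(alarm | earthquake) = 0.54222·0.509 + 0.72991·0.491 = 0.275990 + 0.358386 = 0.634376
Restricting to configurations with burglary present: 0.72991·0.491 = 0.358386.
So P(burglary | alarm, earthquake) = 0.358386/0.634376 ≈ 0.5649.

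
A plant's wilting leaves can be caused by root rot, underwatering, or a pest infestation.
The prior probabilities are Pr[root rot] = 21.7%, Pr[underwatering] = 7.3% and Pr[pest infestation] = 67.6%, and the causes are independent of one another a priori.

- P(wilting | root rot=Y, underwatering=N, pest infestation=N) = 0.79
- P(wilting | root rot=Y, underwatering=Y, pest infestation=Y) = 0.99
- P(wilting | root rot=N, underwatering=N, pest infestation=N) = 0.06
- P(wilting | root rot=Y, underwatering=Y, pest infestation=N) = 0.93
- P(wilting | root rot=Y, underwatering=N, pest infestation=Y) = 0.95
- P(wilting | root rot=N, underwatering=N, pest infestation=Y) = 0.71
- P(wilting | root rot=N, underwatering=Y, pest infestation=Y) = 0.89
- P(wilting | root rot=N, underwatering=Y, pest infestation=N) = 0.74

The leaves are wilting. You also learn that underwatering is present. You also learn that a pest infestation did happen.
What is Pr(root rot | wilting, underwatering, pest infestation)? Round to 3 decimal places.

P(wilting | underwatering, pest infestation) = 0.89×0.783 + 0.99×0.217 = 0.696870 + 0.214830 = 0.911700
Of this, 0.214830 comes from 0.99×0.217 (the root rot=true cases).
Hence the posterior is 0.214830/0.911700 ≈ 0.236.

Pr(root rot | wilting, underwatering, pest infestation) ≈ 0.236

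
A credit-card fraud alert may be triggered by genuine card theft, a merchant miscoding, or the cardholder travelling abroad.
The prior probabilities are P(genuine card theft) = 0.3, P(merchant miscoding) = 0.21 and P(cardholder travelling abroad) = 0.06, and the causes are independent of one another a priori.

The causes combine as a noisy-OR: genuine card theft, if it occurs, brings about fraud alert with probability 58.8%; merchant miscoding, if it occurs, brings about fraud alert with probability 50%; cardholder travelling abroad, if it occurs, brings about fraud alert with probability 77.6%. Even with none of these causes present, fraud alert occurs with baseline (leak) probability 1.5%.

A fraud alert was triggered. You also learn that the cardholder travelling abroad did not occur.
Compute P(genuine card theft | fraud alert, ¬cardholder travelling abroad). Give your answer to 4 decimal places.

P(genuine card theft | fraud alert, ¬cardholder travelling abroad) ≈ 0.6974

Under noisy-OR, P(fraud alert | causes) = 1 − (1−0.015)·∏(1−qᵢ) over the active causes.
P(fraud alert | ¬cardholder travelling abroad) = 0.015*0.7*0.79 + 0.5075*0.7*0.21 + 0.59418*0.3*0.79 + 0.79709*0.3*0.21 = 0.008295 + 0.074602 + 0.140821 + 0.050217 = 0.273935
Of this, 0.191038 comes from 0.140821 + 0.050217 (the genuine card theft=true cases).
P(genuine card theft | fraud alert, ¬cardholder travelling abroad) = 0.191038 / 0.273935 ≈ 0.6974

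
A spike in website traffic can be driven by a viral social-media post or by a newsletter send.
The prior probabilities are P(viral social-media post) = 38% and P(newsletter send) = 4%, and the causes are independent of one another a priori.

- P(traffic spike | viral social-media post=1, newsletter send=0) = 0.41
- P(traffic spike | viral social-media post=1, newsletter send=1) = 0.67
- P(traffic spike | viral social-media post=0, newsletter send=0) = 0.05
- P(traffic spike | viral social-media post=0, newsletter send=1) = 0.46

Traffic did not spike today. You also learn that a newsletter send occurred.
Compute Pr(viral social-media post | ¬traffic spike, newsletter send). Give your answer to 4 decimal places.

Numerator (weight on configurations with viral social-media post): 0.33*0.38 = 0.125400
Normalizer over all consistent configurations: 0.54*0.62 + 0.33*0.38 = 0.460200
Posterior = 0.125400 / 0.460200 ≈ 0.2725

Pr(viral social-media post | ¬traffic spike, newsletter send) ≈ 0.2725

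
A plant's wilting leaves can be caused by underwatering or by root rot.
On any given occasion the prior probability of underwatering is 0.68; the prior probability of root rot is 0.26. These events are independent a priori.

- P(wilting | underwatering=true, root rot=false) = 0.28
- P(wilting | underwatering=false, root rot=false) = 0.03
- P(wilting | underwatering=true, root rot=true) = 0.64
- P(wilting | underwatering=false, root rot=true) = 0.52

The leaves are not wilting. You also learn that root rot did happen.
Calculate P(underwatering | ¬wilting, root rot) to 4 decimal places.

For the numerator, keep only underwatering=true terms: 0.36·0.68 = 0.244800
Denominator P(¬wilting | root rot): 0.48·0.32 + 0.36·0.68 = 0.398400
P(underwatering | ¬wilting, root rot) = 0.244800/0.398400 ≈ 0.6145

P(underwatering | ¬wilting, root rot) ≈ 0.6145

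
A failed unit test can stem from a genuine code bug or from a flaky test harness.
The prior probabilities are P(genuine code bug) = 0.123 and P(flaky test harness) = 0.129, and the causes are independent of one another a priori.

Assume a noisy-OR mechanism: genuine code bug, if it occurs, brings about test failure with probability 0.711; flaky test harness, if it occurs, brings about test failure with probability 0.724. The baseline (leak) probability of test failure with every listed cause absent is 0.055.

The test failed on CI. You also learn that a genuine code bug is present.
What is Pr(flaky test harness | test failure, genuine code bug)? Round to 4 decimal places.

Pr(flaky test harness | test failure, genuine code bug) ≈ 0.1585

Under noisy-OR, P(test failure | causes) = 1 − (1−0.055)·∏(1−qᵢ) over the active causes.
P(test failure | genuine code bug) = 0.726895*0.871 + 0.924623*0.129 = 0.633126 + 0.119276 = 0.752402
Restricting to configurations with flaky test harness present: 0.924623*0.129 = 0.119276.
So P(flaky test harness | test failure, genuine code bug) = 0.119276/0.752402 ≈ 0.1585.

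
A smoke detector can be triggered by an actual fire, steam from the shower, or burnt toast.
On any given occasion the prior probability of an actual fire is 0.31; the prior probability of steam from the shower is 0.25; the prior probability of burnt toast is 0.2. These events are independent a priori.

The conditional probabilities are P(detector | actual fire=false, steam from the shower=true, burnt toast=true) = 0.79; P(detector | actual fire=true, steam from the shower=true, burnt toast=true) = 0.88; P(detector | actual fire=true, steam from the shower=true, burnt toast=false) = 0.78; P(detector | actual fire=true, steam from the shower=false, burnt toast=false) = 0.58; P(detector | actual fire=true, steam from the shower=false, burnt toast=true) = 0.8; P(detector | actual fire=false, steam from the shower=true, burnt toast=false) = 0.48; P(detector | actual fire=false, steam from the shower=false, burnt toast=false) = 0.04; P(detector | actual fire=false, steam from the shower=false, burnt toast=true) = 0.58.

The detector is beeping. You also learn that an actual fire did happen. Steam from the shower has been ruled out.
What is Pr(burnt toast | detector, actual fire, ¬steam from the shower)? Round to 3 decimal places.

Pr(burnt toast | detector, actual fire, ¬steam from the shower) ≈ 0.256

P(detector | actual fire, ¬steam from the shower) = 0.58×0.8 + 0.8×0.2 = 0.464000 + 0.160000 = 0.624000
The burnt toast-present share is 0.8×0.2 = 0.160000.
P(burnt toast | detector, actual fire, ¬steam from the shower) = 0.160000 / 0.624000 ≈ 0.256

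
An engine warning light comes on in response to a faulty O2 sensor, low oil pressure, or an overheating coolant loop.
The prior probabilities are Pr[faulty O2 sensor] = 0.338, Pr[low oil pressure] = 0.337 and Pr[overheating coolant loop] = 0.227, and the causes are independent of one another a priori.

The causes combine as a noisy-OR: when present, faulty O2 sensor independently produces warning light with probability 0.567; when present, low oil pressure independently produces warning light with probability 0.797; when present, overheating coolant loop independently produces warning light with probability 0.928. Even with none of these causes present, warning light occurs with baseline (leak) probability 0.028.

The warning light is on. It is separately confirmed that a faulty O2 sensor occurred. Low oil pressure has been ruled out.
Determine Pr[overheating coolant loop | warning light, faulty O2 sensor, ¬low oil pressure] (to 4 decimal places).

Under noisy-OR, P(warning light | causes) = 1 − (1−0.028)·∏(1−qᵢ) over the active causes.
Numerator (weight on configurations with overheating coolant loop): 0.969697·0.227 = 0.220121
Denominator P(warning light | faulty O2 sensor, ¬low oil pressure): 0.579124·0.773 + 0.969697·0.227 = 0.667784
Posterior = 0.220121 / 0.667784 ≈ 0.3296

Pr[overheating coolant loop | warning light, faulty O2 sensor, ¬low oil pressure] ≈ 0.3296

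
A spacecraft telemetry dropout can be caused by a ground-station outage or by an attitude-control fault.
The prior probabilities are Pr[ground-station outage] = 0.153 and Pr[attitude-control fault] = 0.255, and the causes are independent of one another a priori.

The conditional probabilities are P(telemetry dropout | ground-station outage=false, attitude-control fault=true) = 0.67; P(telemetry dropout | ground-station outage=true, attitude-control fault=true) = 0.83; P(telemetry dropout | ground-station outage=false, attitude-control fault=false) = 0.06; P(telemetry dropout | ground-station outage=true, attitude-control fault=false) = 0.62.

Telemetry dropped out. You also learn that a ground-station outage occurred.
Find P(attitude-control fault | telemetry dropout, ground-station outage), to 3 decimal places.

P(telemetry dropout | ground-station outage) = 0.62×0.745 + 0.83×0.255 = 0.461900 + 0.211650 = 0.673550
Of this, 0.211650 comes from 0.83×0.255 (the attitude-control fault=true cases).
P(attitude-control fault | telemetry dropout, ground-station outage) = 0.211650 / 0.673550 ≈ 0.314

P(attitude-control fault | telemetry dropout, ground-station outage) ≈ 0.314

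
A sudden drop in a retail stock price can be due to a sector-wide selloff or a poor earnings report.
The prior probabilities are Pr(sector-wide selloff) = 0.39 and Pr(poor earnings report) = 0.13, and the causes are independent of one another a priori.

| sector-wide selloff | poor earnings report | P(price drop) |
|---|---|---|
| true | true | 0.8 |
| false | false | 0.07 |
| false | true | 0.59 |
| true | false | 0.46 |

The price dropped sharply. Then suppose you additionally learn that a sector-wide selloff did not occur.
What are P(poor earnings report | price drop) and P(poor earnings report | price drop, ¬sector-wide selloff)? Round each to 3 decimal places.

Numerator (weight on configurations with poor earnings report): 0.046787 + 0.040560 = 0.087347
Normalizer over all consistent configurations: 0.07*0.61*0.87 + 0.59*0.61*0.13 + 0.46*0.39*0.87 + 0.8*0.39*0.13 = 0.280574
P(poor earnings report | price drop) = 0.087347/0.280574 ≈ 0.311

Now also conditioning on sector-wide selloff≠true:
P(price drop | ¬sector-wide selloff) = 0.07*0.87 + 0.59*0.13 = 0.060900 + 0.076700 = 0.137600
Restricting to configurations with poor earnings report present: 0.59*0.13 = 0.076700.
So P(poor earnings report | price drop, ¬sector-wide selloff) = 0.076700/0.137600 ≈ 0.557.
With sector-wide selloff excluded, poor earnings report must carry more of the explanatory weight for the price drop.

P(poor earnings report | price drop) ≈ 0.311; P(poor earnings report | price drop, ¬sector-wide selloff) ≈ 0.557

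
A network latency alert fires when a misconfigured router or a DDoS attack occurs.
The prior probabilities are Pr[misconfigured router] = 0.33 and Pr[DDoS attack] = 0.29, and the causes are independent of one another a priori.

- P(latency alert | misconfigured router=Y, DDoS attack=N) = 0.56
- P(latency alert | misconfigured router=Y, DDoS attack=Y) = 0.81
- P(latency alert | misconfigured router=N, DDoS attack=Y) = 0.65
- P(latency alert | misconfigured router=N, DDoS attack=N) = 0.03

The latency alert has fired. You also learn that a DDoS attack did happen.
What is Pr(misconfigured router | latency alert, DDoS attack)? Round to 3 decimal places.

P(latency alert | DDoS attack) = 0.65×0.67 + 0.81×0.33 = 0.435500 + 0.267300 = 0.702800
Restricting to configurations with misconfigured router present: 0.81×0.33 = 0.267300.
Hence the posterior is 0.267300/0.702800 ≈ 0.380.

Pr(misconfigured router | latency alert, DDoS attack) ≈ 0.380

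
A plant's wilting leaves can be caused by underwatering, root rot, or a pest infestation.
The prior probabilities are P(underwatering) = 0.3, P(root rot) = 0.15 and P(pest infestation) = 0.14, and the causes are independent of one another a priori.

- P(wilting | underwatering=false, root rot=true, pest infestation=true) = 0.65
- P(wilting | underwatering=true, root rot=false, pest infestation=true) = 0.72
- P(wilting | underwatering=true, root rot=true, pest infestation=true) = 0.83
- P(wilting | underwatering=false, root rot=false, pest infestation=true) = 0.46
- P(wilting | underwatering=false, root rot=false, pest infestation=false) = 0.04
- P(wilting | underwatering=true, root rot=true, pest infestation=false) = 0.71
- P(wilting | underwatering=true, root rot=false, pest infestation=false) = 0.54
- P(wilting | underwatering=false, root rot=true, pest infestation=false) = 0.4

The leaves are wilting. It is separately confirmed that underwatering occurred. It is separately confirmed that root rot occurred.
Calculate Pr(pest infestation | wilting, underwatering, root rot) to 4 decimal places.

Weight on pest infestation=true, given the evidence: 0.83·0.14 = 0.116200
Denominator P(wilting | underwatering, root rot): 0.71·0.86 + 0.83·0.14 = 0.726800
P(pest infestation | wilting, underwatering, root rot) = 0.116200/0.726800 ≈ 0.1599

Pr(pest infestation | wilting, underwatering, root rot) ≈ 0.1599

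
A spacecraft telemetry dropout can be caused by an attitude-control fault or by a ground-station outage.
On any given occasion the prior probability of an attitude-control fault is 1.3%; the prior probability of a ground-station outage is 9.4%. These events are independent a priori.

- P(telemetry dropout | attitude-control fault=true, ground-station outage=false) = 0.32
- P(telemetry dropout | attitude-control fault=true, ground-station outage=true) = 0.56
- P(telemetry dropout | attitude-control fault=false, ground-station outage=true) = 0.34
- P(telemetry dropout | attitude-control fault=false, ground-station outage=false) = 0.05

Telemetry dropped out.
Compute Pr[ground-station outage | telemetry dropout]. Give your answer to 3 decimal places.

Pr[ground-station outage | telemetry dropout] ≈ 0.399

Sum P(telemetry dropout|·) weighted by the priors over the 4 (attitude-control fault, ground-station outage) configurations:
  P(telemetry dropout) = 0.05*0.987*0.906 + 0.34*0.987*0.094 + 0.32*0.013*0.906 + 0.56*0.013*0.094
        = 0.044711 + 0.031545 + 0.003769 + 0.000684 = 0.080709
Configurations with ground-station outage contribute 0.032229, so
  P(ground-station outage | telemetry dropout) = 0.032229 / 0.080709 ≈ 0.399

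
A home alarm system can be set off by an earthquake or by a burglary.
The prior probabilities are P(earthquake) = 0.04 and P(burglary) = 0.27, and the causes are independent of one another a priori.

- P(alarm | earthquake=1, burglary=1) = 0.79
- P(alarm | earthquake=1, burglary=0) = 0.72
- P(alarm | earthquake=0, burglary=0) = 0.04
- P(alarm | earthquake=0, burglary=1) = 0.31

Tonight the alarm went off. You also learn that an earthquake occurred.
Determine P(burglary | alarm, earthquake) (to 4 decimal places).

P(burglary | alarm, earthquake) ≈ 0.2887

Sum P(alarm|·) weighted by the priors over both values of burglary:
  P(alarm | earthquake) = 0.72*0.73 + 0.79*0.27
        = 0.525600 + 0.213300 = 0.738900
Keeping only the burglary-present terms gives 0.213300, so
  P(burglary | alarm, earthquake) = 0.213300 / 0.738900 ≈ 0.2887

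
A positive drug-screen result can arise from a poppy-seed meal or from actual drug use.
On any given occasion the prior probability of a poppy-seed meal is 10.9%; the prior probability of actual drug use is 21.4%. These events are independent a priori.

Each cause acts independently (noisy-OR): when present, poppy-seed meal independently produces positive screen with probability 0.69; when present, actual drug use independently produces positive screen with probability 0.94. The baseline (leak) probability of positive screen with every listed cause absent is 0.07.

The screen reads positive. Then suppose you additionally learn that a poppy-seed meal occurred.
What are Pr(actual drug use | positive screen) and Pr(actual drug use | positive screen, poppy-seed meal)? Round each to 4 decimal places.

Under noisy-OR, P(positive screen | causes) = 1 − (1−0.07)·∏(1−qᵢ) over the active causes.
Sum P(positive screen|·) weighted by the priors over the 4 (poppy-seed meal, actual drug use) configurations:
  P(positive screen) = 0.07*0.891*0.786 + 0.9442*0.891*0.214 + 0.7117*0.109*0.786 + 0.982702*0.109*0.214
        = 0.049023 + 0.180034 + 0.060974 + 0.022923 = 0.312954
Configurations with actual drug use contribute 0.202957, so
  P(actual drug use | positive screen) = 0.202957 / 0.312954 ≈ 0.6485

Now condition on the additional information:
For the numerator, keep only actual drug use=true terms: 0.982702*0.214 = 0.210298
The normalizing constant is 0.7117*0.786 + 0.982702*0.214 = 0.769694
P(actual drug use | positive screen, poppy-seed meal) = 0.210298/0.769694 ≈ 0.2732
The drop from 0.6485 to 0.2732 is the explaining-away (discounting) effect.

Pr(actual drug use | positive screen) ≈ 0.6485; Pr(actual drug use | positive screen, poppy-seed meal) ≈ 0.2732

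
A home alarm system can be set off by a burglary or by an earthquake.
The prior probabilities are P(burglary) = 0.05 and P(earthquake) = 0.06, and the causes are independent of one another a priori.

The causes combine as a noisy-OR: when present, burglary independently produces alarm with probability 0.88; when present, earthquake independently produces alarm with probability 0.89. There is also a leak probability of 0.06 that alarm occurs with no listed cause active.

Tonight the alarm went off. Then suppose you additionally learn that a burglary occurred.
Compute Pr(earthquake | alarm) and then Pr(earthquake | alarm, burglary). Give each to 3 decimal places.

Pr(earthquake | alarm) ≈ 0.362; Pr(earthquake | alarm, burglary) ≈ 0.066

Under noisy-OR, P(alarm | causes) = 1 − (1−0.06)·∏(1−qᵢ) over the active causes.
Sum P(alarm|·) weighted by the priors over the 4 (burglary, earthquake) configurations:
  P(alarm) = 0.06*0.95*0.94 + 0.8966*0.95*0.06 + 0.8872*0.05*0.94 + 0.987592*0.05*0.06
        = 0.053580 + 0.051106 + 0.041698 + 0.002963 = 0.149347
Configurations with earthquake contribute 0.054069, so
  P(earthquake | alarm) = 0.054069 / 0.149347 ≈ 0.362

With the extra evidence:
Weight on earthquake=true, given the evidence: 0.987592×0.06 = 0.059256
The normalizing constant is 0.8872×0.94 + 0.987592×0.06 = 0.893224
P(earthquake | alarm, burglary) = 0.059256/0.893224 ≈ 0.066
Conditioning on burglary lowers the posterior on earthquake: the classic explaining-away effect in a common-effect structure.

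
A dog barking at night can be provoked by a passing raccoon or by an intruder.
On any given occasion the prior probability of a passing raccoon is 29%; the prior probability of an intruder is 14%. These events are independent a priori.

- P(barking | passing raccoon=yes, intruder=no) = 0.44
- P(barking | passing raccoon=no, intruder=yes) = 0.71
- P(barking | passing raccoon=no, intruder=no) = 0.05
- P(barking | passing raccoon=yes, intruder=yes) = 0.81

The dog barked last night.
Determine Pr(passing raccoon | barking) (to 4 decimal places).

Sum P(barking|·) weighted by the priors over the 4 (passing raccoon, intruder) configurations:
  P(barking) = 0.05×0.71×0.86 + 0.71×0.71×0.14 + 0.44×0.29×0.86 + 0.81×0.29×0.14
        = 0.030530 + 0.070574 + 0.109736 + 0.032886 = 0.243726
The terms with passing raccoon present sum to 0.142622, so
  P(passing raccoon | barking) = 0.142622 / 0.243726 ≈ 0.5852

Pr(passing raccoon | barking) ≈ 0.5852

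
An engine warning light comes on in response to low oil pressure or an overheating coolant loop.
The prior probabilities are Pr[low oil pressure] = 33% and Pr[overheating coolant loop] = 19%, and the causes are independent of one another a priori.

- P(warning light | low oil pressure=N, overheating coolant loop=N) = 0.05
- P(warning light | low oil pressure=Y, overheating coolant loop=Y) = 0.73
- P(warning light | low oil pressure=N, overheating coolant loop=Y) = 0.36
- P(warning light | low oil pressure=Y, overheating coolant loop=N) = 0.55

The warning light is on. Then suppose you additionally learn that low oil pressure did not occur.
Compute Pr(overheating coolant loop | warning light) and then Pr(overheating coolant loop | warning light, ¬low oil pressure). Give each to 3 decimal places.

Pr(overheating coolant loop | warning light) ≈ 0.345; Pr(overheating coolant loop | warning light, ¬low oil pressure) ≈ 0.628

Enumerate the 4 (low oil pressure, overheating coolant loop) configurations and weight by the priors:
  P(warning light) = 0.05·0.67·0.81 + 0.36·0.67·0.19 + 0.55·0.33·0.81 + 0.73·0.33·0.19
        = 0.027135 + 0.045828 + 0.147015 + 0.045771 = 0.265749
Keeping only the overheating coolant loop-present terms gives 0.091599, so
  P(overheating coolant loop | warning light) = 0.091599 / 0.265749 ≈ 0.345

Now also conditioning on low oil pressure≠true:
Enumerate both values of overheating coolant loop and weight by the priors:
  P(warning light | ¬low oil pressure) = 0.05·0.81 + 0.36·0.19
        = 0.040500 + 0.068400 = 0.108900
Configurations with overheating coolant loop contribute 0.068400, so
  P(overheating coolant loop | warning light, ¬low oil pressure) = 0.068400 / 0.108900 ≈ 0.628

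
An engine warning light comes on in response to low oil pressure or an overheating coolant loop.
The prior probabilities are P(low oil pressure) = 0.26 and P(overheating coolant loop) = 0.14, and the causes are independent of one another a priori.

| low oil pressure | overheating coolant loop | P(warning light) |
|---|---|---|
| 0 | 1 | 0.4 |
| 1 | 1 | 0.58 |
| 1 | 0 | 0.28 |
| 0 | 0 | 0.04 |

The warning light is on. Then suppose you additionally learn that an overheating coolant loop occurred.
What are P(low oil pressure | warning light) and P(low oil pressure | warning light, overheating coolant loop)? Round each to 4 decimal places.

P(warning light) = 0.04·0.74·0.86 + 0.4·0.74·0.14 + 0.28·0.26·0.86 + 0.58·0.26·0.14 = 0.025456 + 0.041440 + 0.062608 + 0.021112 = 0.150616
Restricting to configurations with low oil pressure present: 0.062608 + 0.021112 = 0.083720.
P(low oil pressure | warning light) = 0.083720 / 0.150616 ≈ 0.5559

Now condition on the additional information:
For the numerator, keep only low oil pressure=true terms: 0.58·0.26 = 0.150800
Denominator P(warning light | overheating coolant loop): 0.4·0.74 + 0.58·0.26 = 0.446800
Posterior = 0.150800 / 0.446800 ≈ 0.3375
This is intercausal reasoning (explaining away): once overheating coolant loop accounts for the warning light, low oil pressure becomes less likely.

P(low oil pressure | warning light) ≈ 0.5559; P(low oil pressure | warning light, overheating coolant loop) ≈ 0.3375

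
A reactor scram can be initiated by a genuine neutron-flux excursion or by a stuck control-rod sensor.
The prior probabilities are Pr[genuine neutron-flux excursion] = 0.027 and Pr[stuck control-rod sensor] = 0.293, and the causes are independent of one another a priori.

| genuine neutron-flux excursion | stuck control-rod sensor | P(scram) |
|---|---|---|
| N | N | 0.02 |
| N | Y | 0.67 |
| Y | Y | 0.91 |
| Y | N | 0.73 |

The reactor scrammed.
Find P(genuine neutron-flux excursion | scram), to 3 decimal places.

P(genuine neutron-flux excursion | scram) ≈ 0.094

P(scram) = 0.02×0.973×0.707 + 0.67×0.973×0.293 + 0.73×0.027×0.707 + 0.91×0.027×0.293 = 0.013758 + 0.191010 + 0.013935 + 0.007199 = 0.225902
Restricting to configurations with genuine neutron-flux excursion present: 0.013935 + 0.007199 = 0.021134.
Hence the posterior is 0.021134/0.225902 ≈ 0.094.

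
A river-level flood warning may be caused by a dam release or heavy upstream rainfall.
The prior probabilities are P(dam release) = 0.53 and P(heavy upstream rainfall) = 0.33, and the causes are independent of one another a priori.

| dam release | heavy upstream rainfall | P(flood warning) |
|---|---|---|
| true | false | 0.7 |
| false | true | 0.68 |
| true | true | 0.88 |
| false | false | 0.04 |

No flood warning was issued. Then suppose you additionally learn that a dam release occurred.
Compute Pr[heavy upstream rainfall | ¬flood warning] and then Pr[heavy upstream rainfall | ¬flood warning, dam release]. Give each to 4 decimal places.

Pr[heavy upstream rainfall | ¬flood warning] ≈ 0.1473; Pr[heavy upstream rainfall | ¬flood warning, dam release] ≈ 0.1646

P(¬flood warning) = 0.96×0.47×0.67 + 0.32×0.47×0.33 + 0.3×0.53×0.67 + 0.12×0.53×0.33 = 0.302304 + 0.049632 + 0.106530 + 0.020988 = 0.479454
Restricting to configurations with heavy upstream rainfall present: 0.049632 + 0.020988 = 0.070620.
P(heavy upstream rainfall | ¬flood warning) = 0.070620 / 0.479454 ≈ 0.1473

Now also conditioning on dam release=true:
Weight on heavy upstream rainfall=true, given the evidence: 0.12·0.33 = 0.039600
Denominator P(¬flood warning | dam release): 0.3·0.67 + 0.12·0.33 = 0.240600
Posterior = 0.039600 / 0.240600 ≈ 0.1646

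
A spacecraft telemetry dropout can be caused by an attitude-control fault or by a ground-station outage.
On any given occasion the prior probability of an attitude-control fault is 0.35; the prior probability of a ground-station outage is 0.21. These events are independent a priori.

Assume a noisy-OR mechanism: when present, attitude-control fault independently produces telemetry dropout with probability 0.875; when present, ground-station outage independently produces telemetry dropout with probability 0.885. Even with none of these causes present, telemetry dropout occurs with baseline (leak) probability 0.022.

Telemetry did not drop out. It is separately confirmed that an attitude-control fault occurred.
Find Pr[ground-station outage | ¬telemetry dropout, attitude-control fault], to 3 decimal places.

Pr[ground-station outage | ¬telemetry dropout, attitude-control fault] ≈ 0.030

Under noisy-OR, P(telemetry dropout | causes) = 1 − (1−0.022)·∏(1−qᵢ) over the active causes.
By total probability over both values of ground-station outage:
  P(¬telemetry dropout | attitude-control fault) = 0.12225×0.79 + 0.014059×0.21
        = 0.096577 + 0.002952 = 0.099529
Configurations with ground-station outage contribute 0.002952, so
  P(ground-station outage | ¬telemetry dropout, attitude-control fault) = 0.002952 / 0.099529 ≈ 0.030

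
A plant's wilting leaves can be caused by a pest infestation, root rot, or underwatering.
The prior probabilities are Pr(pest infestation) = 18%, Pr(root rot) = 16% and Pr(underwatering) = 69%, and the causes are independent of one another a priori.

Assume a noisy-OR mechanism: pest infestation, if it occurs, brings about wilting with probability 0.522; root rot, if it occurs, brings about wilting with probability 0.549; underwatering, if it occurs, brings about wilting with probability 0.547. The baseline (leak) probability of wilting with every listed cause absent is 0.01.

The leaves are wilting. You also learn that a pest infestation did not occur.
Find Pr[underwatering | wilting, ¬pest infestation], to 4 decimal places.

Pr[underwatering | wilting, ¬pest infestation] ≈ 0.9313

Under noisy-OR, P(wilting | causes) = 1 − (1−0.01)·∏(1−qᵢ) over the active causes.
Enumerate the 4 (root rot, underwatering) configurations and weight by the priors:
  P(wilting | ¬pest infestation) = 0.01·0.84·0.31 + 0.55153·0.84·0.69 + 0.55351·0.16·0.31 + 0.79774·0.16·0.69
        = 0.002604 + 0.319667 + 0.027454 + 0.088070 = 0.437795
Keeping only the underwatering-present terms gives 0.407737, so
  P(underwatering | wilting, ¬pest infestation) = 0.407737 / 0.437795 ≈ 0.9313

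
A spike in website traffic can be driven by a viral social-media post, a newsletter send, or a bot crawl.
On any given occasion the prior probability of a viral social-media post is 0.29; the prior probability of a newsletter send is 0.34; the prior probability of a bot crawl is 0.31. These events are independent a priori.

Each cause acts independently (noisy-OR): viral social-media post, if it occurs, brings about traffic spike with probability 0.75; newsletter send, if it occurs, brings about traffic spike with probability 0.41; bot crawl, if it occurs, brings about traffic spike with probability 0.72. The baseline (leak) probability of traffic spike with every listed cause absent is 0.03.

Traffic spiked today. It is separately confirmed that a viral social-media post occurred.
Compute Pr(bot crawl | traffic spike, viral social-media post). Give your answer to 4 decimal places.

Pr(bot crawl | traffic spike, viral social-media post) ≈ 0.3484

Under noisy-OR, P(traffic spike | causes) = 1 − (1−0.03)·∏(1−qᵢ) over the active causes.
Sum P(traffic spike|·) weighted by the priors over the 4 (newsletter send, bot crawl) configurations:
  P(traffic spike | viral social-media post) = 0.7575·0.66·0.69 + 0.9321·0.66·0.31 + 0.856925·0.34·0.69 + 0.959939·0.34·0.31
        = 0.344965 + 0.190708 + 0.201035 + 0.101178 = 0.837886
Keeping only the bot crawl-present terms gives 0.291886, so
  P(bot crawl | traffic spike, viral social-media post) = 0.291886 / 0.837886 ≈ 0.3484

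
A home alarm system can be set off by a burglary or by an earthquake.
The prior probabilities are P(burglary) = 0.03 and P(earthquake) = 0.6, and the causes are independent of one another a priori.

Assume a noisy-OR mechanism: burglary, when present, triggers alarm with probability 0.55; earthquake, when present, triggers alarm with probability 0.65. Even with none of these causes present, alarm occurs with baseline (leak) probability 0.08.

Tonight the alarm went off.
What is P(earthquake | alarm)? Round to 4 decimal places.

Under noisy-OR, P(alarm | causes) = 1 − (1−0.08)·∏(1−qᵢ) over the active causes.
P(alarm) = 0.08×0.97×0.4 + 0.678×0.97×0.6 + 0.586×0.03×0.4 + 0.8551×0.03×0.6 = 0.031040 + 0.394596 + 0.007032 + 0.015392 = 0.448060
The earthquake-present share is 0.394596 + 0.015392 = 0.409988.
Hence the posterior is 0.409988/0.448060 ≈ 0.9150.

P(earthquake | alarm) ≈ 0.9150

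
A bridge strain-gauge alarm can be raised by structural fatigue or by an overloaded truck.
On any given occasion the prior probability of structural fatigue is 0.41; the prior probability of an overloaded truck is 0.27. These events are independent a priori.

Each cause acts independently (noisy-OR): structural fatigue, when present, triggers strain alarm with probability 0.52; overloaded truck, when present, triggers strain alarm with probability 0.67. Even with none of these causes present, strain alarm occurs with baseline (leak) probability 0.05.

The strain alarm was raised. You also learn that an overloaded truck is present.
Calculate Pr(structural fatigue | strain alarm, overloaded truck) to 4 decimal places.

Pr(structural fatigue | strain alarm, overloaded truck) ≈ 0.4623

Under noisy-OR, P(strain alarm | causes) = 1 − (1−0.05)·∏(1−qᵢ) over the active causes.
P(strain alarm | overloaded truck) = 0.6865×0.59 + 0.84952×0.41 = 0.405035 + 0.348303 = 0.753338
Restricting to configurations with structural fatigue present: 0.84952×0.41 = 0.348303.
Hence the posterior is 0.348303/0.753338 ≈ 0.4623.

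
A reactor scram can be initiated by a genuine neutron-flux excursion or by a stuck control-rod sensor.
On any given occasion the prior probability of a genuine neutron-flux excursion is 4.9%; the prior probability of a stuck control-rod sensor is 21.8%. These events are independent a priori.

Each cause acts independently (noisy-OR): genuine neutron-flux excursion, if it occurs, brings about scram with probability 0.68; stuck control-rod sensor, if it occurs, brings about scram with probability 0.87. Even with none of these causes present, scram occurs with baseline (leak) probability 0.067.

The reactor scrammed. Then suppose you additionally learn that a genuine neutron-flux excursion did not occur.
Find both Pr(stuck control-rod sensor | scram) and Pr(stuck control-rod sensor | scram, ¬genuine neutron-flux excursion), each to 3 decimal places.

Pr(stuck control-rod sensor | scram) ≈ 0.715; Pr(stuck control-rod sensor | scram, ¬genuine neutron-flux excursion) ≈ 0.785

Under noisy-OR, P(scram | causes) = 1 − (1−0.067)·∏(1−qᵢ) over the active causes.
P(scram) = 0.067*0.951*0.782 + 0.87871*0.951*0.218 + 0.70144*0.049*0.782 + 0.961187*0.049*0.218 = 0.049827 + 0.182172 + 0.026878 + 0.010267 = 0.269144
Of this, 0.192439 comes from 0.182172 + 0.010267 (the stuck control-rod sensor=true cases).
So P(stuck control-rod sensor | scram) = 0.192439/0.269144 ≈ 0.715.

With the extra evidence:
By total probability over both values of stuck control-rod sensor:
  P(scram | ¬genuine neutron-flux excursion) = 0.067*0.782 + 0.87871*0.218
        = 0.052394 + 0.191559 = 0.243953
The terms with stuck control-rod sensor present sum to 0.191559, so
  P(stuck control-rod sensor | scram, ¬genuine neutron-flux excursion) = 0.191559 / 0.243953 ≈ 0.785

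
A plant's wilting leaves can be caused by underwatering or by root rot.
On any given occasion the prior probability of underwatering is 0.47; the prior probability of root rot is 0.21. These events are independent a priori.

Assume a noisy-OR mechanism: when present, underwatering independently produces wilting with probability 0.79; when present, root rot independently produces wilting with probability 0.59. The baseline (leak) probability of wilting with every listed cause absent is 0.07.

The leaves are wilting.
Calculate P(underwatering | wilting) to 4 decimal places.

P(underwatering | wilting) ≈ 0.7987

Under noisy-OR, P(wilting | causes) = 1 − (1−0.07)·∏(1−qᵢ) over the active causes.
For the numerator, keep only underwatering=true terms: 0.298785 + 0.090797 = 0.389582
The normalizing constant is 0.07*0.53*0.79 + 0.6187*0.53*0.21 + 0.8047*0.47*0.79 + 0.919927*0.47*0.21 = 0.487752
P(underwatering | wilting) = 0.389582/0.487752 ≈ 0.7987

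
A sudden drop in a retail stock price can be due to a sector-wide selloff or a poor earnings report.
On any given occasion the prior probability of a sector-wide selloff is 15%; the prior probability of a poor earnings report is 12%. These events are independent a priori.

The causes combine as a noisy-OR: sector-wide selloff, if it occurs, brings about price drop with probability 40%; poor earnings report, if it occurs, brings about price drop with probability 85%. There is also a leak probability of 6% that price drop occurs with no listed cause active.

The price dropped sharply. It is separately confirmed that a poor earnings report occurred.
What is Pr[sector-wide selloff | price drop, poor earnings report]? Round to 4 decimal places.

Under noisy-OR, P(price drop | causes) = 1 − (1−0.06)·∏(1−qᵢ) over the active causes.
Sum P(price drop|·) weighted by the priors over both values of sector-wide selloff:
  P(price drop | poor earnings report) = 0.859×0.85 + 0.9154×0.15
        = 0.730150 + 0.137310 = 0.867460
Keeping only the sector-wide selloff-present terms gives 0.137310, so
  P(sector-wide selloff | price drop, poor earnings report) = 0.137310 / 0.867460 ≈ 0.1583

Pr[sector-wide selloff | price drop, poor earnings report] ≈ 0.1583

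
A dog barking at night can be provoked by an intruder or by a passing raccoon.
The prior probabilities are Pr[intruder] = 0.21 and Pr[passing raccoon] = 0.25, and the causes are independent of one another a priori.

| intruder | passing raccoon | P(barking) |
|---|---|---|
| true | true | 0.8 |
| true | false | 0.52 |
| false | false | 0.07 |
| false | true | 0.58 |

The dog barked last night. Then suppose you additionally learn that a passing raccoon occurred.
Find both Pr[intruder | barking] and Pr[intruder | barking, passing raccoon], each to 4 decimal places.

Pr[intruder | barking] ≈ 0.4426; Pr[intruder | barking, passing raccoon] ≈ 0.2683

Enumerate the 4 (intruder, passing raccoon) configurations and weight by the priors:
  P(barking) = 0.07×0.79×0.75 + 0.58×0.79×0.25 + 0.52×0.21×0.75 + 0.8×0.21×0.25
        = 0.041475 + 0.114550 + 0.081900 + 0.042000 = 0.279925
The terms with intruder present sum to 0.123900, so
  P(intruder | barking) = 0.123900 / 0.279925 ≈ 0.4426

Now also conditioning on passing raccoon=true:
Sum P(barking|·) weighted by the priors over both values of intruder:
  P(barking | passing raccoon) = 0.58×0.79 + 0.8×0.21
        = 0.458200 + 0.168000 = 0.626200
Keeping only the intruder-present terms gives 0.168000, so
  P(intruder | barking, passing raccoon) = 0.168000 / 0.626200 ≈ 0.2683
Conditioning on passing raccoon lowers the posterior on intruder: the classic explaining-away effect in a common-effect structure.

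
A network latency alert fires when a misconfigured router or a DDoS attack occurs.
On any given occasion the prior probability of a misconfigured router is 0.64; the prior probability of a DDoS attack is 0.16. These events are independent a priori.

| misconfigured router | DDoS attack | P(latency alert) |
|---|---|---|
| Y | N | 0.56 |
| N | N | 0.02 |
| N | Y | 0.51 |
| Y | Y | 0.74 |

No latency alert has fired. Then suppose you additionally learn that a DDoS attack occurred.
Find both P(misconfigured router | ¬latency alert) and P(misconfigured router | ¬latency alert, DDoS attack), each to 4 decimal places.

Numerator (weight on configurations with misconfigured router): 0.236544 + 0.026624 = 0.263168
The normalizing constant is 0.98·0.36·0.84 + 0.49·0.36·0.16 + 0.44·0.64·0.84 + 0.26·0.64·0.16 = 0.587744
P(misconfigured router | ¬latency alert) = 0.263168/0.587744 ≈ 0.4478

Now condition on the additional information:
Numerator (weight on configurations with misconfigured router): 0.26×0.64 = 0.166400
The normalizing constant is 0.49×0.36 + 0.26×0.64 = 0.342800
Posterior = 0.166400 / 0.342800 ≈ 0.4854

P(misconfigured router | ¬latency alert) ≈ 0.4478; P(misconfigured router | ¬latency alert, DDoS attack) ≈ 0.4854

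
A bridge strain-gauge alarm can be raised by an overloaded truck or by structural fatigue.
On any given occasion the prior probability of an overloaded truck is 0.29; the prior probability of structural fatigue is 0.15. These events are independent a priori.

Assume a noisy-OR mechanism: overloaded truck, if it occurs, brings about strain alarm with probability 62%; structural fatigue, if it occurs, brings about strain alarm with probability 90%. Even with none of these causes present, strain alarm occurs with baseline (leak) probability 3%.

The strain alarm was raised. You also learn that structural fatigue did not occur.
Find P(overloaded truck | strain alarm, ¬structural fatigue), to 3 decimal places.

Under noisy-OR, P(strain alarm | causes) = 1 − (1−0.03)·∏(1−qᵢ) over the active causes.
P(strain alarm | ¬structural fatigue) = 0.03*0.71 + 0.6314*0.29 = 0.021300 + 0.183106 = 0.204406
The overloaded truck-present share is 0.6314*0.29 = 0.183106.
P(overloaded truck | strain alarm, ¬structural fatigue) = 0.183106 / 0.204406 ≈ 0.896

P(overloaded truck | strain alarm, ¬structural fatigue) ≈ 0.896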